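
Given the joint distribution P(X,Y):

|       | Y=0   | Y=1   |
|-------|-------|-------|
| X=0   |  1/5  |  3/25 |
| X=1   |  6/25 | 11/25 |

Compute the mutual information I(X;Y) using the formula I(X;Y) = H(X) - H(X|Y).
0.0472 bits

I(X;Y) = H(X) - H(X|Y)

Marginal of X (row sums):
  P(X=0) = 1/5 + 3/25 = 8/25
  P(X=1) = 6/25 + 11/25 = 17/25
H(X) = -[(8/25)·log₂(8/25) + (17/25)·log₂(17/25)]
  = 0.52603 + 0.37835 = 0.90438 bits

Marginal of Y (column sums):
  P(Y=0) = 1/5 + 6/25 = 11/25
  P(Y=1) = 3/25 + 11/25 = 14/25
H(X|Y) = Σ_y P(y)·H(X|Y=y):
  Y=0: P(Y=0) = 11/25, P(X|Y=0) = (5/11, 6/11) → H(X|Y=0) = 0.99403
  Y=1: P(Y=1) = 14/25, P(X|Y=1) = (3/14, 11/14) → H(X|Y=1) = 0.74960
H(X|Y) = (11/25)·0.99403 + (14/25)·0.74960 = 0.85715 bits

I(X;Y) = H(X) - H(X|Y) = 0.90438 - 0.85715 = 0.0472 bits

Cross-check via I(X;Y) = H(X) + H(Y) - H(X,Y): computing H(Y) from the column sums and H(X,Y) from the 4 cells in the same way gives H(Y) = 0.98959 bits and H(X,Y) = 1.84673 bits, so
I(X;Y) = 0.90438 + 0.98959 - 1.84673 = 0.0472 bits ✓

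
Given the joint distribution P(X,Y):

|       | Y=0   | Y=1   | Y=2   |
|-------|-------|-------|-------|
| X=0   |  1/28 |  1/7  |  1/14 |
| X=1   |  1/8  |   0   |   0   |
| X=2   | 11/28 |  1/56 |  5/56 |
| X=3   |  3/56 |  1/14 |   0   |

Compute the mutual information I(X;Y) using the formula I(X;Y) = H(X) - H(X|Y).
0.4378 bits

I(X;Y) = H(X) - H(X|Y)

Marginal of X (row sums):
  P(X=0) = 1/28 + 1/7 + 1/14 = 1/4
  P(X=1) = 1/8 + 0 + 0 = 1/8
  P(X=2) = 11/28 + 1/56 + 5/56 = 1/2
  P(X=3) = 3/56 + 1/14 + 0 = 1/8
H(X) = -[(1/4)·log₂(1/4) + (1/8)·log₂(1/8) + (1/2)·log₂(1/2) + (1/8)·log₂(1/8)]
  = 0.5000 + 0.3750 + 0.5000 + 0.3750 = 1.7500 bits

Marginal of Y (column sums):
  P(Y=0) = 1/28 + 1/8 + 11/28 + 3/56 = 17/28
  P(Y=1) = 1/7 + 0 + 1/56 + 1/14 = 13/56
  P(Y=2) = 1/14 + 0 + 5/56 + 0 = 9/56
H(X|Y) = Σ_y P(y)·H(X|Y=y):
  Y=0: P(Y=0) = 17/28, P(X|Y=0) = (1/17, 7/34, 11/17, 3/34) → H(X|Y=0) = 1.4253
  Y=1: P(Y=1) = 13/56, P(X|Y=1) = (8/13, 0, 1/13, 4/13) → H(X|Y=1) = 1.2389
  Y=2: P(Y=2) = 9/56, P(X|Y=2) = (4/9, 0, 5/9, 0) → H(X|Y=2) = 0.9911
H(X|Y) = (17/28)·1.4253 + (13/56)·1.2389 + (9/56)·0.9911 = 1.3122 bits

I(X;Y) = H(X) - H(X|Y) = 1.7500 - 1.3122 = 0.4378 bits

Cross-check via I(X;Y) = H(X) + H(Y) - H(X,Y): computing H(Y) from the column sums and H(X,Y) from the 12 cells in the same way gives H(Y) = 1.3501 bits and H(X,Y) = 2.6623 bits, so
I(X;Y) = 1.7500 + 1.3501 - 2.6623 = 0.4378 bits ✓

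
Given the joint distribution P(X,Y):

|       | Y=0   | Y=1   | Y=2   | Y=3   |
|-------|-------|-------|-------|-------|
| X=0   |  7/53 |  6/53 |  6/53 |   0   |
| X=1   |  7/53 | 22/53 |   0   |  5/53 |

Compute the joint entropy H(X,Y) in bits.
2.3309 bits

H(X,Y) = -Σ_{x,y} P(x,y) log₂ P(x,y). Per-cell terms -P(x,y)·log₂P(x,y):
  X=0: 0.385735, 0.355807, 0.355807, 0.000000
  X=1: 0.385735, 0.526543, 0.000000, 0.321320
  (cells with P = 0 contribute 0)
Sum of the 8 terms: H(X,Y) = 2.3309 bits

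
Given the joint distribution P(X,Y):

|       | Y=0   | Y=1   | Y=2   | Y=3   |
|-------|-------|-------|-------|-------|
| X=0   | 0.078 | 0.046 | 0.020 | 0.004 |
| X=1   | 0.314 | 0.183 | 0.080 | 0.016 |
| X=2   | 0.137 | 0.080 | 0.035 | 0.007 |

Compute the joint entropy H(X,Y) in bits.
2.9000 bits

H(X,Y) = -Σ_{x,y} P(x,y) log₂ P(x,y). Per-cell terms -P(x,y)·log₂P(x,y):
  X=0: 0.28707, 0.20434, 0.11288, 0.03186
  X=1: 0.52475, 0.44837, 0.29151, 0.09545
  X=2: 0.39288, 0.29151, 0.16928, 0.05011
Sum of the 12 terms: H(X,Y) = 2.9000 bits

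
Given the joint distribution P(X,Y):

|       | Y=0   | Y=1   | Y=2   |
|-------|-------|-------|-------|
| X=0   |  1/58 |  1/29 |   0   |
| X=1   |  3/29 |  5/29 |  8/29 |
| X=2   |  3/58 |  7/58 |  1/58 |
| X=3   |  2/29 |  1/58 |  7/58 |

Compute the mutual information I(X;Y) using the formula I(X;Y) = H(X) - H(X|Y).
0.1886 bits

I(X;Y) = H(X) - H(X|Y)

Marginal of X (row sums):
  P(X=0) = 1/58 + 1/29 + 0 = 3/58
  P(X=1) = 3/29 + 5/29 + 8/29 = 16/29
  P(X=2) = 3/58 + 7/58 + 1/58 = 11/58
  P(X=3) = 2/29 + 1/58 + 7/58 = 6/29
H(X) = -[(3/58)·log₂(3/58) + (16/29)·log₂(16/29) + (11/58)·log₂(11/58) + (6/29)·log₂(6/29)]
  = 0.221018 + 0.473369 + 0.454897 + 0.470280 = 1.61956 bits

Marginal of Y (column sums):
  P(Y=0) = 1/58 + 3/29 + 3/58 + 2/29 = 7/29
  P(Y=1) = 1/29 + 5/29 + 7/58 + 1/58 = 10/29
  P(Y=2) = 0 + 8/29 + 1/58 + 7/58 = 12/29
H(X|Y) = Σ_y P(y)·H(X|Y=y):
  Y=0: P(Y=0) = 7/29, P(X|Y=0) = (1/14, 3/7, 3/14, 2/7) → H(X|Y=0) = 1.788450
  Y=1: P(Y=1) = 10/29, P(X|Y=1) = (1/10, 1/2, 7/20, 1/20) → H(X|Y=1) = 1.578390
  Y=2: P(Y=2) = 12/29, P(X|Y=2) = (0, 2/3, 1/24, 7/24) → H(X|Y=2) = 1.099484
H(X|Y) = (7/29)·1.788450 + (10/29)·1.578390 + (12/29)·1.099484 = 1.43093 bits

I(X;Y) = H(X) - H(X|Y) = 1.61956 - 1.43093 = 0.1886 bits

Cross-check via I(X;Y) = H(X) + H(Y) - H(X,Y): computing H(Y) from the column sums and H(X,Y) from the 12 cells in the same way gives H(Y) = 1.55142 bits and H(X,Y) = 2.98234 bits, so
I(X;Y) = 1.61956 + 1.55142 - 2.98234 = 0.1886 bits ✓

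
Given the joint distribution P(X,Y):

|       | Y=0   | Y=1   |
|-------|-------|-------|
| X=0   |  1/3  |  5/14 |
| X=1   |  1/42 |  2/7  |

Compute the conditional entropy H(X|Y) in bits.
0.7633 bits

H(X|Y) = H(X,Y) - H(Y)

H(X,Y) = -Σ_{x,y} P(x,y) log₂ P(x,y). Per-cell terms -P(x,y)·log₂P(x,y):
  X=0: 0.5283, 0.5305
  X=1: 0.1284, 0.5164
Sum of the 4 terms: H(X,Y) = 1.7036 bits

Marginal of Y (column sums):
  P(Y=0) = 1/3 + 1/42 = 5/14
  P(Y=1) = 5/14 + 2/7 = 9/14
H(Y) = -[(5/14)·log₂(5/14) + (9/14)·log₂(9/14)]
  = 0.5305 + 0.4098 = 0.9403 bits

H(X|Y) = H(X,Y) - H(Y) = 1.7036 - 0.9403 = 0.7633 bits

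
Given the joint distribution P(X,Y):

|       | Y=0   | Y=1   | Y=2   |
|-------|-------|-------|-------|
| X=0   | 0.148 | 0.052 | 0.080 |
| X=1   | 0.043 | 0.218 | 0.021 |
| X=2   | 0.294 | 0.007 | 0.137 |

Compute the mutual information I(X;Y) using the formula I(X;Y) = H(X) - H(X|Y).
0.3883 bits

I(X;Y) = H(X) - H(X|Y)

Marginal of X (row sums):
  P(X=0) = 0.148 + 0.052 + 0.080 = 0.280
  P(X=1) = 0.043 + 0.218 + 0.021 = 0.282
  P(X=2) = 0.294 + 0.007 + 0.137 = 0.438
H(X) = -[0.280·log₂(0.280) + 0.282·log₂(0.282) + 0.438·log₂(0.438)]
  = 0.5142 + 0.5150 + 0.5217 = 1.5509 bits

Marginal of Y (column sums):
  P(Y=0) = 0.148 + 0.043 + 0.294 = 0.485
  P(Y=1) = 0.052 + 0.218 + 0.007 = 0.277
  P(Y=2) = 0.080 + 0.021 + 0.137 = 0.238
H(X|Y) = Σ_y P(y)·H(X|Y=y):
  Y=0: P(Y=0) = 0.485, P(X|Y=0) = (148/485, 43/485, 294/485) → H(X|Y=0) = 1.2702
  Y=1: P(Y=1) = 0.277, P(X|Y=1) = (52/277, 218/277, 7/277) → H(X|Y=1) = 0.8591
  Y=2: P(Y=2) = 0.238, P(X|Y=2) = (40/119, 3/34, 137/238) → H(X|Y=2) = 1.2964
H(X|Y) = 0.485·1.2702 + 0.277·0.8591 + 0.238·1.2964 = 1.1626 bits

I(X;Y) = H(X) - H(X|Y) = 1.5509 - 1.1626 = 0.3883 bits

Cross-check via I(X;Y) = H(X) + H(Y) - H(X,Y): computing H(Y) from the column sums and H(X,Y) from the 9 cells in the same way gives H(Y) = 1.5122 bits and H(X,Y) = 2.6748 bits, so
I(X;Y) = 1.5509 + 1.5122 - 2.6748 = 0.3883 bits ✓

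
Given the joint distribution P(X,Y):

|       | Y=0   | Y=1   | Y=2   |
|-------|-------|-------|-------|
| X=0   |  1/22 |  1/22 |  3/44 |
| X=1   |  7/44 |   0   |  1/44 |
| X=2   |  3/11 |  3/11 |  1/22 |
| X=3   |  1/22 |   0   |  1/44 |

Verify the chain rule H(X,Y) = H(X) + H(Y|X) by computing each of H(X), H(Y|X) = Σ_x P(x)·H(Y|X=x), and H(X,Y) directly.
H(X) = 1.5818 bits, H(Y|X) = 1.1857 bits, H(X,Y) = 2.7675 bits

Marginal of X (row sums):
  P(X=0) = 1/22 + 1/22 + 3/44 = 7/44
  P(X=1) = 7/44 + 0 + 1/44 = 2/11
  P(X=2) = 3/11 + 3/11 + 1/22 = 13/22
  P(X=3) = 1/22 + 0 + 1/44 = 3/44
H(X) = -[(7/44)·log₂(7/44) + (2/11)·log₂(2/11) + (13/22)·log₂(13/22) + (3/44)·log₂(3/44)]
  = 0.4219 + 0.4472 + 0.4485 + 0.2642 = 1.5818 bits

H(Y|X) = Σ_x P(x)·H(Y|X=x):
  X=0: P(X=0) = 7/44, P(Y|X=0) = (2/7, 2/7, 3/7) → H(Y|X=0) = 1.5567
  X=1: P(X=1) = 2/11, P(Y|X=1) = (7/8, 0, 1/8) → H(Y|X=1) = 0.5436
  X=2: P(X=2) = 13/22, P(Y|X=2) = (6/13, 6/13, 1/13) → H(Y|X=2) = 1.3143
  X=3: P(X=3) = 3/44, P(Y|X=3) = (2/3, 0, 1/3) → H(Y|X=3) = 0.9183
H(Y|X) = (7/44)·1.5567 + (2/11)·0.5436 + (13/22)·1.3143 + (3/44)·0.9183 = 1.1857 bits

H(X,Y) = -Σ_{x,y} P(x,y) log₂ P(x,y). Per-cell terms -P(x,y)·log₂P(x,y):
  X=0: 0.2027, 0.2027, 0.2642
  X=1: 0.4219, 0.0000, 0.1241
  X=2: 0.5112, 0.5112, 0.2027
  X=3: 0.2027, 0.0000, 0.1241
  (cells with P = 0 contribute 0)
Sum of the 12 terms: H(X,Y) = 2.7675 bits

Chain rule check:
  H(X) + H(Y|X) = 1.5818 + 1.1857 = 2.7675 bits
  H(X,Y) = 2.7675 bits
✓ Chain rule verified.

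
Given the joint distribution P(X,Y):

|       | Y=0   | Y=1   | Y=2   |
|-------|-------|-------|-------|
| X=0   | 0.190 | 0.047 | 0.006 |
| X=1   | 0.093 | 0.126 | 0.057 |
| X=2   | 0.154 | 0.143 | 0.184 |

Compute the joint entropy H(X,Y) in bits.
2.9039 bits

H(X,Y) = -Σ_{x,y} P(x,y) log₂ P(x,y). Per-cell terms -P(x,y)·log₂P(x,y):
  X=0: 0.4552, 0.2073, 0.0443
  X=1: 0.3187, 0.3766, 0.2356
  X=2: 0.4156, 0.4012, 0.4494
Sum of the 9 terms: H(X,Y) = 2.9039 bits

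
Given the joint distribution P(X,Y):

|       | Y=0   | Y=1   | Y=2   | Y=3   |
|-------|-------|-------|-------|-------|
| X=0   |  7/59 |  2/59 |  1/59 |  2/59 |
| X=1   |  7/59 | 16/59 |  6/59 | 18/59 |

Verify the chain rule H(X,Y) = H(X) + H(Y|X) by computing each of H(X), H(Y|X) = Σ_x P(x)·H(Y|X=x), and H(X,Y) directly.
H(X) = 0.7287 bits, H(Y|X) = 1.8002 bits, H(X,Y) = 2.5289 bits

Marginal of X (row sums):
  P(X=0) = 7/59 + 2/59 + 1/59 + 2/59 = 12/59
  P(X=1) = 7/59 + 16/59 + 6/59 + 18/59 = 47/59
H(X) = -[(12/59)·log₂(12/59) + (47/59)·log₂(47/59)]
  = 0.467325 + 0.261331 = 0.7287 bits

H(Y|X) = Σ_x P(x)·H(Y|X=x):
  X=0: P(X=0) = 12/59, P(Y|X=0) = (7/12, 1/6, 1/12, 1/6) → H(Y|X=0) = 1.614005
  X=1: P(X=1) = 47/59, P(Y|X=1) = (7/47, 16/47, 6/47, 18/47) → H(Y|X=1) = 1.847782
H(Y|X) = (12/59)·1.614005 + (47/59)·1.847782 = 1.8002 bits

H(X,Y) = -Σ_{x,y} P(x,y) log₂ P(x,y). Per-cell terms -P(x,y)·log₂P(x,y):
  X=0: 0.364865, 0.165513, 0.099706, 0.165513
  X=1: 0.364865, 0.510547, 0.335357, 0.522524
Sum of the 8 terms: H(X,Y) = 2.5289 bits

Chain rule check:
  H(X) + H(Y|X) = 0.7287 + 1.8002 = 2.5289 bits
  H(X,Y) = 2.5289 bits
✓ Chain rule verified.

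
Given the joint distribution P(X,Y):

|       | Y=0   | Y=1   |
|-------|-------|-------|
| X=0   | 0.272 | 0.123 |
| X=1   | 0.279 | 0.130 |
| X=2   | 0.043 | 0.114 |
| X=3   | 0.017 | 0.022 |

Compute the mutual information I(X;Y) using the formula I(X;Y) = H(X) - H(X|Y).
0.0703 bits

I(X;Y) = H(X) - H(X|Y)

Marginal of X (row sums):
  P(X=0) = 0.272 + 0.123 = 0.395
  P(X=1) = 0.279 + 0.130 = 0.409
  P(X=2) = 0.043 + 0.114 = 0.157
  P(X=3) = 0.017 + 0.022 = 0.039
H(X) = -[0.395·log₂(0.395) + 0.409·log₂(0.409) + 0.157·log₂(0.157) + 0.039·log₂(0.039)]
  = 0.52933 + 0.52754 + 0.41937 + 0.18253 = 1.6588 bits

Marginal of Y (column sums):
  P(Y=0) = 0.272 + 0.279 + 0.043 + 0.017 = 0.611
  P(Y=1) = 0.123 + 0.130 + 0.114 + 0.022 = 0.389
H(X|Y) = Σ_y P(y)·H(X|Y=y):
  Y=0: P(Y=0) = 0.611, P(X|Y=0) = (272/611, 279/611, 43/611, 17/611) → H(X|Y=0) = 1.44941
  Y=1: P(Y=1) = 0.389, P(X|Y=1) = (123/389, 130/389, 114/389, 22/389) → H(X|Y=1) = 1.80698
H(X|Y) = 0.611·1.44941 + 0.389·1.80698 = 1.5885 bits

I(X;Y) = H(X) - H(X|Y) = 1.6588 - 1.5885 = 0.0703 bits

Cross-check via I(X;Y) = H(X) + H(Y) - H(X,Y): computing H(Y) from the column sums and H(X,Y) from the 8 cells in the same way gives H(Y) = 0.9642 bits and H(X,Y) = 2.5527 bits, so
I(X;Y) = 1.6588 + 0.9642 - 2.5527 = 0.0703 bits ✓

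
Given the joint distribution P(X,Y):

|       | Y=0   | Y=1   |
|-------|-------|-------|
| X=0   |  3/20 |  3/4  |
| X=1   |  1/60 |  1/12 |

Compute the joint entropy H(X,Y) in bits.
1.1190 bits

H(X,Y) = -Σ_{x,y} P(x,y) log₂ P(x,y). Per-cell terms -P(x,y)·log₂P(x,y):
  X=0: 0.41054, 0.31128
  X=1: 0.09845, 0.29875
Sum of the 4 terms: H(X,Y) = 1.1190 bits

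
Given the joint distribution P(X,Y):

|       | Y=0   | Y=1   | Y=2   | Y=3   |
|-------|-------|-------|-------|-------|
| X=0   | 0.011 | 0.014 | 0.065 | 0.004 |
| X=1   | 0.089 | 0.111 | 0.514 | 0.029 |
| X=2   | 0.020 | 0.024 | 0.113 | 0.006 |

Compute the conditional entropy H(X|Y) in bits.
1.0656 bits

H(X|Y) = H(X,Y) - H(Y)

H(X,Y) = -Σ_{x,y} P(x,y) log₂ P(x,y). Per-cell terms -P(x,y)·log₂P(x,y):
  X=0: 0.0716, 0.0862, 0.2563, 0.0319
  X=1: 0.3106, 0.3520, 0.4935, 0.1481
  X=2: 0.1129, 0.1291, 0.3555, 0.0443
Sum of the 12 terms: H(X,Y) = 2.3920 bits

Marginal of Y (column sums):
  P(Y=0) = 0.011 + 0.089 + 0.020 = 0.120
  P(Y=1) = 0.014 + 0.111 + 0.024 = 0.149
  P(Y=2) = 0.065 + 0.514 + 0.113 = 0.692
  P(Y=3) = 0.004 + 0.029 + 0.006 = 0.039
H(Y) = -[0.120·log₂(0.120) + 0.149·log₂(0.149) + 0.692·log₂(0.692) + 0.039·log₂(0.039)]
  = 0.3671 + 0.4092 + 0.3676 + 0.1825 = 1.3264 bits

H(X|Y) = H(X,Y) - H(Y) = 2.3920 - 1.3264 = 1.0656 bits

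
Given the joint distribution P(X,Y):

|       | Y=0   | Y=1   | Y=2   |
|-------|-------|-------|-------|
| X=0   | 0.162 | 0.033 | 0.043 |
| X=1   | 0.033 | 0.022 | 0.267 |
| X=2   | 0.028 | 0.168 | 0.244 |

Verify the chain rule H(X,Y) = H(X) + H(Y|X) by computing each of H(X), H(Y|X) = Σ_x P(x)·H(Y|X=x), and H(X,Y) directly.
H(X) = 1.5405 bits, H(Y|X) = 1.1081 bits, H(X,Y) = 2.6485 bits

Marginal of X (row sums):
  P(X=0) = 0.162 + 0.033 + 0.043 = 0.238
  P(X=1) = 0.033 + 0.022 + 0.267 = 0.322
  P(X=2) = 0.028 + 0.168 + 0.244 = 0.440
H(X) = -[0.238·log₂(0.238) + 0.322·log₂(0.322) + 0.440·log₂(0.440)]
  = 0.492890 + 0.526427 + 0.521147 = 1.5405 bits

H(Y|X) = Σ_x P(x)·H(Y|X=x):
  X=0: P(X=0) = 0.238, P(Y|X=0) = (81/119, 33/238, 43/238) → H(Y|X=0) = 1.218977
  X=1: P(X=1) = 0.322, P(Y|X=1) = (33/322, 11/161, 267/322) → H(Y|X=1) = 0.825394
  X=2: P(X=2) = 0.440, P(Y|X=2) = (7/110, 21/55, 61/110) → H(Y|X=2) = 1.254962
H(Y|X) = 0.238·1.218977 + 0.322·0.825394 + 0.440·1.254962 = 1.1081 bits

H(X,Y) = -Σ_{x,y} P(x,y) log₂ P(x,y). Per-cell terms -P(x,y)·log₂P(x,y):
  X=0: 0.425401, 0.162406, 0.195199
  X=1: 0.162406, 0.121140, 0.508659
  X=2: 0.144436, 0.432342, 0.496551
Sum of the 9 terms: H(X,Y) = 2.6485 bits

Chain rule check:
  H(X) + H(Y|X) = 1.5405 + 1.1081 = 2.6486 bits
  H(X,Y) = 2.6485 bits
✓ Chain rule verified (Δ = 0.0001 is 4-dp rounding noise: each of the three values was rounded independently).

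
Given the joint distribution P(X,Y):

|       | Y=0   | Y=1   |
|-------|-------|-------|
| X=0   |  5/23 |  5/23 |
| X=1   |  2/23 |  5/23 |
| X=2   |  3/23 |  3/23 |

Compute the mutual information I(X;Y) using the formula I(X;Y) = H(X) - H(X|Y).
0.0294 bits

I(X;Y) = H(X) - H(X|Y)

Marginal of X (row sums):
  P(X=0) = 5/23 + 5/23 = 10/23
  P(X=1) = 2/23 + 5/23 = 7/23
  P(X=2) = 3/23 + 3/23 = 6/23
H(X) = -[(10/23)·log₂(10/23) + (7/23)·log₂(7/23) + (6/23)·log₂(6/23)]
  = 0.52245 + 0.52232 + 0.50572 = 1.5505 bits

Marginal of Y (column sums):
  P(Y=0) = 5/23 + 2/23 + 3/23 = 10/23
  P(Y=1) = 5/23 + 5/23 + 3/23 = 13/23
H(X|Y) = Σ_y P(y)·H(X|Y=y):
  Y=0: P(Y=0) = 10/23, P(X|Y=0) = (1/2, 1/5, 3/10) → H(X|Y=0) = 1.48548
  Y=1: P(Y=1) = 13/23, P(X|Y=1) = (5/13, 5/13, 3/13) → H(X|Y=1) = 1.54858
H(X|Y) = (10/23)·1.48548 + (13/23)·1.54858 = 1.5211 bits

I(X;Y) = H(X) - H(X|Y) = 1.5505 - 1.5211 = 0.0294 bits

Cross-check via I(X;Y) = H(X) + H(Y) - H(X,Y): computing H(Y) from the column sums and H(X,Y) from the 6 cells in the same way gives H(Y) = 0.9877 bits and H(X,Y) = 2.5088 bits, so
I(X;Y) = 1.5505 + 0.9877 - 2.5088 = 0.0294 bits ✓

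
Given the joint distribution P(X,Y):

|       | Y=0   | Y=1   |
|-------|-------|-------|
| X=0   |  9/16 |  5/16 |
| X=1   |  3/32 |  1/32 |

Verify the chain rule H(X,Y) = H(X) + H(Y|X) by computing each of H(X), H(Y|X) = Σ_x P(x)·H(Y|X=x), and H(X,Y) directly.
H(X) = 0.5436 bits, H(Y|X) = 0.9242 bits, H(X,Y) = 1.4677 bits

Marginal of X (row sums):
  P(X=0) = 9/16 + 5/16 = 7/8
  P(X=1) = 3/32 + 1/32 = 1/8
H(X) = -[(7/8)·log₂(7/8) + (1/8)·log₂(1/8)]
  = 0.1686 + 0.3750 = 0.5436 bits

H(Y|X) = Σ_x P(x)·H(Y|X=x):
  X=0: P(X=0) = 7/8, P(Y|X=0) = (9/14, 5/14) → H(Y|X=0) = 0.9403
  X=1: P(X=1) = 1/8, P(Y|X=1) = (3/4, 1/4) → H(Y|X=1) = 0.8113
H(Y|X) = (7/8)·0.9403 + (1/8)·0.8113 = 0.9242 bits

H(X,Y) = -Σ_{x,y} P(x,y) log₂ P(x,y). Per-cell terms -P(x,y)·log₂P(x,y):
  X=0: 0.4669, 0.5244
  X=1: 0.3202, 0.1562
Sum of the 4 terms: H(X,Y) = 1.4677 bits

Chain rule check:
  H(X) + H(Y|X) = 0.5436 + 0.9242 = 1.4678 bits
  H(X,Y) = 1.4677 bits
✓ Chain rule verified (Δ = 0.0001 is 4-dp rounding noise: each of the three values was rounded independently).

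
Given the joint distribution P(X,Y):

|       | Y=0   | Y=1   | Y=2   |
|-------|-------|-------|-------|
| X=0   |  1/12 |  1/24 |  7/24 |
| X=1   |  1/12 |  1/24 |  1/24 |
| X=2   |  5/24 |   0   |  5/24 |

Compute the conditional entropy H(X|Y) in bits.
1.3235 bits

H(X|Y) = H(X,Y) - H(Y)

H(X,Y) = -Σ_{x,y} P(x,y) log₂ P(x,y). Per-cell terms -P(x,y)·log₂P(x,y):
  X=0: 0.29875, 0.19104, 0.51847
  X=1: 0.29875, 0.19104, 0.19104
  X=2: 0.47147, 0.00000, 0.47147
  (cells with P = 0 contribute 0)
Sum of the 9 terms: H(X,Y) = 2.6320 bits

Marginal of Y (column sums):
  P(Y=0) = 1/12 + 1/12 + 5/24 = 3/8
  P(Y=1) = 1/24 + 1/24 + 0 = 1/12
  P(Y=2) = 7/24 + 1/24 + 5/24 = 13/24
H(Y) = -[(3/8)·log₂(3/8) + (1/12)·log₂(1/12) + (13/24)·log₂(13/24)]
  = 0.53064 + 0.29875 + 0.47912 = 1.3085 bits

H(X|Y) = H(X,Y) - H(Y) = 2.6320 - 1.3085 = 1.3235 bits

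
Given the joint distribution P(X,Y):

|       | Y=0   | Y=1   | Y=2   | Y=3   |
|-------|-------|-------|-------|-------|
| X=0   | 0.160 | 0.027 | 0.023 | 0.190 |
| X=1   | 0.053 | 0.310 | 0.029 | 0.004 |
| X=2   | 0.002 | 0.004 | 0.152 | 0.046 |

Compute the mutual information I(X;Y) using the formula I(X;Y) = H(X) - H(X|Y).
0.7541 bits

I(X;Y) = H(X) - H(X|Y)

Marginal of X (row sums):
  P(X=0) = 0.160 + 0.027 + 0.023 + 0.190 = 0.400
  P(X=1) = 0.053 + 0.310 + 0.029 + 0.004 = 0.396
  P(X=2) = 0.002 + 0.004 + 0.152 + 0.046 = 0.204
H(X) = -[0.400·log₂(0.400) + 0.396·log₂(0.396) + 0.204·log₂(0.204)]
  = 0.528771 + 0.529225 + 0.467845 = 1.52584 bits

Marginal of Y (column sums):
  P(Y=0) = 0.160 + 0.053 + 0.002 = 0.215
  P(Y=1) = 0.027 + 0.310 + 0.004 = 0.341
  P(Y=2) = 0.023 + 0.029 + 0.152 = 0.204
  P(Y=3) = 0.190 + 0.004 + 0.046 = 0.240
H(X|Y) = Σ_y P(y)·H(X|Y=y):
  Y=0: P(Y=0) = 0.215, P(X|Y=0) = (32/43, 53/215, 2/215) → H(X|Y=0) = 0.878015
  Y=1: P(Y=1) = 0.341, P(X|Y=1) = (27/341, 10/11, 4/341) → H(X|Y=1) = 0.489931
  Y=2: P(Y=2) = 0.204, P(X|Y=2) = (23/204, 29/204, 38/51) → H(X|Y=2) = 1.071404
  Y=3: P(Y=3) = 0.240, P(X|Y=3) = (19/24, 1/60, 23/120) → H(X|Y=3) = 0.822072
H(X|Y) = 0.215·0.878015 + 0.341·0.489931 + 0.204·1.071404 + 0.240·0.822072 = 0.77170 bits

I(X;Y) = H(X) - H(X|Y) = 1.52584 - 0.77170 = 0.7541 bits

Cross-check via I(X;Y) = H(X) + H(Y) - H(X,Y): computing H(Y) from the column sums and H(X,Y) from the 12 cells in the same way gives H(Y) = 1.96805 bits and H(X,Y) = 2.73975 bits, so
I(X;Y) = 1.52584 + 1.96805 - 2.73975 = 0.7541 bits ✓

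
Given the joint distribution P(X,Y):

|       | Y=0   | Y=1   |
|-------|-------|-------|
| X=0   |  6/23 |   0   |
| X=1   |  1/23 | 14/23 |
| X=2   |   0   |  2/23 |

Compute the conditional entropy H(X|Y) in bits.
0.5582 bits

H(X|Y) = H(X,Y) - H(Y)

H(X,Y) = -Σ_{x,y} P(x,y) log₂ P(x,y). Per-cell terms -P(x,y)·log₂P(x,y):
  X=0: 0.50572, 0.00000
  X=1: 0.19668, 0.43595
  X=2: 0.00000, 0.30640
  (cells with P = 0 contribute 0)
Sum of the 6 terms: H(X,Y) = 1.44475 bits

Marginal of Y (column sums):
  P(Y=0) = 6/23 + 1/23 + 0 = 7/23
  P(Y=1) = 0 + 14/23 + 2/23 = 16/23
H(Y) = -[(7/23)·log₂(7/23) + (16/23)·log₂(16/23)]
  = 0.52232 + 0.36422 = 0.88654 bits

H(X|Y) = H(X,Y) - H(Y) = 1.44475 - 0.88654 = 0.5582 bits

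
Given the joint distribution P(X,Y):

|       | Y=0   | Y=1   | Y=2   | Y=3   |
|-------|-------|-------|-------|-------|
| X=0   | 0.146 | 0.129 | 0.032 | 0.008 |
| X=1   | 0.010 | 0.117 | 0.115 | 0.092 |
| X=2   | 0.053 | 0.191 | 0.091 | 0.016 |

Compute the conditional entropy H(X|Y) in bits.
1.3488 bits

H(X|Y) = H(X,Y) - H(Y)

H(X,Y) = -Σ_{x,y} P(x,y) log₂ P(x,y). Per-cell terms -P(x,y)·log₂P(x,y):
  X=0: 0.4053, 0.3811, 0.1589, 0.0557
  X=1: 0.0664, 0.3622, 0.3588, 0.3167
  X=2: 0.2246, 0.4562, 0.3147, 0.0955
Sum of the 12 terms: H(X,Y) = 3.1961 bits

Marginal of Y (column sums):
  P(Y=0) = 0.146 + 0.010 + 0.053 = 0.209
  P(Y=1) = 0.129 + 0.117 + 0.191 = 0.437
  P(Y=2) = 0.032 + 0.115 + 0.091 = 0.238
  P(Y=3) = 0.008 + 0.092 + 0.016 = 0.116
H(Y) = -[0.209·log₂(0.209) + 0.437·log₂(0.437) + 0.238·log₂(0.238) + 0.116·log₂(0.116)]
  = 0.4720 + 0.5219 + 0.4929 + 0.3605 = 1.8473 bits

H(X|Y) = H(X,Y) - H(Y) = 3.1961 - 1.8473 = 1.3488 bits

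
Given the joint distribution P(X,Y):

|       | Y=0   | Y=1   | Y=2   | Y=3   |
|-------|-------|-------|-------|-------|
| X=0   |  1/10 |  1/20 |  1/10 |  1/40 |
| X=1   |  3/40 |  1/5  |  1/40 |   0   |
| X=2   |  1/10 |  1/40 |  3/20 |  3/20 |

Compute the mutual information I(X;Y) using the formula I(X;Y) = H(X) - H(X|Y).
0.3570 bits

I(X;Y) = H(X) - H(X|Y)

Marginal of X (row sums):
  P(X=0) = 1/10 + 1/20 + 1/10 + 1/40 = 11/40
  P(X=1) = 3/40 + 1/5 + 1/40 + 0 = 3/10
  P(X=2) = 1/10 + 1/40 + 3/20 + 3/20 = 17/40
H(X) = -[(11/40)·log₂(11/40) + (3/10)·log₂(3/10) + (17/40)·log₂(17/40)]
  = 0.5121865 + 0.5210897 + 0.5246477 = 1.557924 bits

Marginal of Y (column sums):
  P(Y=0) = 1/10 + 3/40 + 1/10 = 11/40
  P(Y=1) = 1/20 + 1/5 + 1/40 = 11/40
  P(Y=2) = 1/10 + 1/40 + 3/20 = 11/40
  P(Y=3) = 1/40 + 0 + 3/20 = 7/40
H(X|Y) = Σ_y P(y)·H(X|Y=y):
  Y=0: P(Y=0) = 11/40, P(X|Y=0) = (4/11, 3/11, 4/11) → H(X|Y=0) = 1.5726237
  Y=1: P(Y=1) = 11/40, P(X|Y=1) = (2/11, 8/11, 1/11) → H(X|Y=1) = 1.0957953
  Y=2: P(Y=2) = 11/40, P(X|Y=2) = (4/11, 1/11, 6/11) → H(X|Y=2) = 1.3221793
  Y=3: P(Y=3) = 7/40, P(X|Y=3) = (1/7, 0, 6/7) → H(X|Y=3) = 0.5916728
H(X|Y) = (11/40)·1.5726237 + (11/40)·1.0957953 + (11/40)·1.3221793 + (7/40)·0.5916728 = 1.200957 bits

I(X;Y) = H(X) - H(X|Y) = 1.557924 - 1.200957 = 0.3570 bits

Cross-check via I(X;Y) = H(X) + H(Y) - H(X,Y): computing H(Y) from the column sums and H(X,Y) from the 12 cells in the same way gives H(Y) = 1.976610 bits and H(X,Y) = 3.177567 bits, so
I(X;Y) = 1.557924 + 1.976610 - 3.177567 = 0.3570 bits ✓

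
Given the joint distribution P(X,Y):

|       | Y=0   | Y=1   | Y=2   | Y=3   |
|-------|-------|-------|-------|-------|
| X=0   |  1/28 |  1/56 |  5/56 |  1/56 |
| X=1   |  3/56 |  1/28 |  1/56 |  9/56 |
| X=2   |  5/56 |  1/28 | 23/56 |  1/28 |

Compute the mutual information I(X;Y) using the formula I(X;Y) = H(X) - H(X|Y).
0.3195 bits

I(X;Y) = H(X) - H(X|Y)

Marginal of X (row sums):
  P(X=0) = 1/28 + 1/56 + 5/56 + 1/56 = 9/56
  P(X=1) = 3/56 + 1/28 + 1/56 + 9/56 = 15/56
  P(X=2) = 5/56 + 1/28 + 23/56 + 1/28 = 4/7
H(X) = -[(9/56)·log₂(9/56) + (15/56)·log₂(15/56) + (4/7)·log₂(4/7)]
  = 0.4238727 + 0.5090529 + 0.4613457 = 1.394271 bits

Marginal of Y (column sums):
  P(Y=0) = 1/28 + 3/56 + 5/56 = 5/28
  P(Y=1) = 1/56 + 1/28 + 1/28 = 5/56
  P(Y=2) = 5/56 + 1/56 + 23/56 = 29/56
  P(Y=3) = 1/56 + 9/56 + 1/28 = 3/14
H(X|Y) = Σ_y P(y)·H(X|Y=y):
  Y=0: P(Y=0) = 5/28, P(X|Y=0) = (1/5, 3/10, 1/2) → H(X|Y=0) = 1.4854753
  Y=1: P(Y=1) = 5/56, P(X|Y=1) = (1/5, 2/5, 2/5) → H(X|Y=1) = 1.5219281
  Y=2: P(Y=2) = 29/56, P(X|Y=2) = (5/29, 1/29, 23/29) → H(X|Y=2) = 0.8699960
  Y=3: P(Y=3) = 3/14, P(X|Y=3) = (1/12, 3/4, 1/6) → H(X|Y=3) = 1.0408521
H(X|Y) = (5/28)·1.4854753 + (5/56)·1.5219281 + (29/56)·0.8699960 + (3/14)·1.0408521 = 1.074723 bits

I(X;Y) = H(X) - H(X|Y) = 1.394271 - 1.074723 = 0.3195 bits

Cross-check via I(X;Y) = H(X) + H(Y) - H(X,Y): computing H(Y) from the column sums and H(X,Y) from the 12 cells in the same way gives H(Y) = 1.722892 bits and H(X,Y) = 2.797615 bits, so
I(X;Y) = 1.394271 + 1.722892 - 2.797615 = 0.3195 bits ✓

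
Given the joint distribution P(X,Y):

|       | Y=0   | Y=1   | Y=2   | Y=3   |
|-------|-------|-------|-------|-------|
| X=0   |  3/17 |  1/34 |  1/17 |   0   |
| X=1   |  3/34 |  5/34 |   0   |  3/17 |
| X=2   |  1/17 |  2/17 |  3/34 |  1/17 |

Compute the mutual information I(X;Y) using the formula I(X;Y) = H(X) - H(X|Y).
0.3631 bits

I(X;Y) = H(X) - H(X|Y)

Marginal of X (row sums):
  P(X=0) = 3/17 + 1/34 + 1/17 + 0 = 9/34
  P(X=1) = 3/34 + 5/34 + 0 + 3/17 = 7/17
  P(X=2) = 1/17 + 2/17 + 3/34 + 1/17 = 11/34
H(X) = -[(9/34)·log₂(9/34) + (7/17)·log₂(7/17) + (11/34)·log₂(11/34)]
  = 0.50758 + 0.52710 + 0.52672 = 1.5614 bits

Marginal of Y (column sums):
  P(Y=0) = 3/17 + 3/34 + 1/17 = 11/34
  P(Y=1) = 1/34 + 5/34 + 2/17 = 5/17
  P(Y=2) = 1/17 + 0 + 3/34 = 5/34
  P(Y=3) = 0 + 3/17 + 1/17 = 4/17
H(X|Y) = Σ_y P(y)·H(X|Y=y):
  Y=0: P(Y=0) = 11/34, P(X|Y=0) = (6/11, 3/11, 2/11) → H(X|Y=0) = 1.43537
  Y=1: P(Y=1) = 5/17, P(X|Y=1) = (1/10, 1/2, 2/5) → H(X|Y=1) = 1.36096
  Y=2: P(Y=2) = 5/34, P(X|Y=2) = (2/5, 0, 3/5) → H(X|Y=2) = 0.97095
  Y=3: P(Y=3) = 4/17, P(X|Y=3) = (0, 3/4, 1/4) → H(X|Y=3) = 0.81128
H(X|Y) = (11/34)·1.43537 + (5/17)·1.36096 + (5/34)·0.97095 + (4/17)·0.81128 = 1.1983 bits

I(X;Y) = H(X) - H(X|Y) = 1.5614 - 1.1983 = 0.3631 bits

Cross-check via I(X;Y) = H(X) + H(Y) - H(X,Y): computing H(Y) from the column sums and H(X,Y) from the 12 cells in the same way gives H(Y) = 1.9439 bits and H(X,Y) = 3.1422 bits, so
I(X;Y) = 1.5614 + 1.9439 - 3.1422 = 0.3631 bits ✓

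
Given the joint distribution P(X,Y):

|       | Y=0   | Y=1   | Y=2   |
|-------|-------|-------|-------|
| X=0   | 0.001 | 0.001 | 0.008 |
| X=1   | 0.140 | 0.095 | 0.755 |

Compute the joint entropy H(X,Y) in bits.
1.1015 bits

H(X,Y) = -Σ_{x,y} P(x,y) log₂ P(x,y). Per-cell terms -P(x,y)·log₂P(x,y):
  X=0: 0.0100, 0.0100, 0.0557
  X=1: 0.3971, 0.3226, 0.3061
Sum of the 6 terms: H(X,Y) = 1.1015 bits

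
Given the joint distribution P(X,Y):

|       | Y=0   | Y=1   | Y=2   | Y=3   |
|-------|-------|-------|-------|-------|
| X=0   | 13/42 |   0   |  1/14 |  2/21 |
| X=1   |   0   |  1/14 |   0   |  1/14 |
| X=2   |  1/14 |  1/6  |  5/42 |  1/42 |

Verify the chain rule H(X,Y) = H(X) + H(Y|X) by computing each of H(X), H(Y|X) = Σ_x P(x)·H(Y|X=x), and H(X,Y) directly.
H(X) = 1.4412 bits, H(Y|X) = 1.4181 bits, H(X,Y) = 2.8593 bits

Marginal of X (row sums):
  P(X=0) = 13/42 + 0 + 1/14 + 2/21 = 10/21
  P(X=1) = 0 + 1/14 + 0 + 1/14 = 1/7
  P(X=2) = 1/14 + 1/6 + 5/42 + 1/42 = 8/21
H(X) = -[(10/21)·log₂(10/21) + (1/7)·log₂(1/7) + (8/21)·log₂(8/21)]
  = 0.50971 + 0.40105 + 0.53041 = 1.4412 bits

H(Y|X) = Σ_x P(x)·H(Y|X=x):
  X=0: P(X=0) = 10/21, P(Y|X=0) = (13/20, 0, 3/20, 1/5) → H(Y|X=0) = 1.27890
  X=1: P(X=1) = 1/7, P(Y|X=1) = (0, 1/2, 0, 1/2) → H(Y|X=1) = 1.00000
  X=2: P(X=2) = 8/21, P(Y|X=2) = (3/16, 7/16, 5/16, 1/16) → H(Y|X=2) = 1.74900
H(Y|X) = (10/21)·1.27890 + (1/7)·1.00000 + (8/21)·1.74900 = 1.4181 bits

H(X,Y) = -Σ_{x,y} P(x,y) log₂ P(x,y). Per-cell terms -P(x,y)·log₂P(x,y):
  X=0: 0.52368, 0.00000, 0.27195, 0.32308
  X=1: 0.00000, 0.27195, 0.00000, 0.27195
  X=2: 0.27195, 0.43083, 0.36552, 0.12839
  (cells with P = 0 contribute 0)
Sum of the 12 terms: H(X,Y) = 2.8593 bits

Chain rule check:
  H(X) + H(Y|X) = 1.4412 + 1.4181 = 2.8593 bits
  H(X,Y) = 2.8593 bits
✓ Chain rule verified.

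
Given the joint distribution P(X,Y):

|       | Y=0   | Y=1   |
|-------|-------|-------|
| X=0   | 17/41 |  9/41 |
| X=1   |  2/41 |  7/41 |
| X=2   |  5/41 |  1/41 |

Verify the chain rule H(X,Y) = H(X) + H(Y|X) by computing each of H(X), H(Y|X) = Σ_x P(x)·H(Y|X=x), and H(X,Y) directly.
H(X) = 1.3027 bits, H(Y|X) = 0.8530 bits, H(X,Y) = 2.1557 bits

Marginal of X (row sums):
  P(X=0) = 17/41 + 9/41 = 26/41
  P(X=1) = 2/41 + 7/41 = 9/41
  P(X=2) = 5/41 + 1/41 = 6/41
H(X) = -[(26/41)·log₂(26/41) + (9/41)·log₂(9/41) + (6/41)·log₂(6/41)]
  = 0.41671 + 0.48021 + 0.40574 = 1.3027 bits

H(Y|X) = Σ_x P(x)·H(Y|X=x):
  X=0: P(X=0) = 26/41, P(Y|X=0) = (17/26, 9/26) → H(Y|X=0) = 0.93059
  X=1: P(X=1) = 9/41, P(Y|X=1) = (2/9, 7/9) → H(Y|X=1) = 0.76420
  X=2: P(X=2) = 6/41, P(Y|X=2) = (5/6, 1/6) → H(Y|X=2) = 0.65002
H(Y|X) = (26/41)·0.93059 + (9/41)·0.76420 + (6/41)·0.65002 = 0.8530 bits

H(X,Y) = -Σ_{x,y} P(x,y) log₂ P(x,y). Per-cell terms -P(x,y)·log₂P(x,y):
  X=0: 0.52662, 0.48021
  X=1: 0.21256, 0.43540
  X=2: 0.37020, 0.13067
Sum of the 6 terms: H(X,Y) = 2.1557 bits

Chain rule check:
  H(X) + H(Y|X) = 1.3027 + 0.8530 = 2.1557 bits
  H(X,Y) = 2.1557 bits
✓ Chain rule verified.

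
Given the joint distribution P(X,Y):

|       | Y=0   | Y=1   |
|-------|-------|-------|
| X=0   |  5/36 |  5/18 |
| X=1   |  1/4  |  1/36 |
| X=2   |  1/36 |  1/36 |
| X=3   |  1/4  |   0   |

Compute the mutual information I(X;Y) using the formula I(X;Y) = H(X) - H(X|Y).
0.3498 bits

I(X;Y) = H(X) - H(X|Y)

Marginal of X (row sums):
  P(X=0) = 5/36 + 5/18 = 5/12
  P(X=1) = 1/4 + 1/36 = 5/18
  P(X=2) = 1/36 + 1/36 = 1/18
  P(X=3) = 1/4 + 0 = 1/4
H(X) = -[(5/12)·log₂(5/12) + (5/18)·log₂(5/18) + (1/18)·log₂(1/18) + (1/4)·log₂(1/4)]
  = 0.526264 + 0.513332 + 0.231663 + 0.500000 = 1.771259 bits

Marginal of Y (column sums):
  P(Y=0) = 5/36 + 1/4 + 1/36 + 1/4 = 2/3
  P(Y=1) = 5/18 + 1/36 + 1/36 + 0 = 1/3
H(X|Y) = Σ_y P(y)·H(X|Y=y):
  Y=0: P(Y=0) = 2/3, P(X|Y=0) = (5/24, 3/8, 1/24, 3/8) → H(X|Y=0) = 1.723784
  Y=1: P(Y=1) = 1/3, P(X|Y=1) = (5/6, 1/12, 1/12, 0) → H(X|Y=1) = 0.816689
H(X|Y) = (2/3)·1.723784 + (1/3)·0.816689 = 1.421419 bits

I(X;Y) = H(X) - H(X|Y) = 1.771259 - 1.421419 = 0.3498 bits

Cross-check via I(X;Y) = H(X) + H(Y) - H(X,Y): computing H(Y) from the column sums and H(X,Y) from the 8 cells in the same way gives H(Y) = 0.918296 bits and H(X,Y) = 2.339715 bits, so
I(X;Y) = 1.771259 + 0.918296 - 2.339715 = 0.3498 bits ✓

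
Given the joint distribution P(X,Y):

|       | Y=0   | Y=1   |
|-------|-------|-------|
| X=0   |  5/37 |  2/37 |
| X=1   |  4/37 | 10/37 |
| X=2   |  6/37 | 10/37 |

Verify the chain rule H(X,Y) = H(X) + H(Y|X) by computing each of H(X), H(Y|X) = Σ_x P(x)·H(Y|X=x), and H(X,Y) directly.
H(X) = 1.5080 bits, H(Y|X) = 0.9026 bits, H(X,Y) = 2.4106 bits

Marginal of X (row sums):
  P(X=0) = 5/37 + 2/37 = 7/37
  P(X=1) = 4/37 + 10/37 = 14/37
  P(X=2) = 6/37 + 10/37 = 16/37
H(X) = -[(7/37)·log₂(7/37) + (14/37)·log₂(14/37) + (16/37)·log₂(16/37)]
  = 0.45445 + 0.53052 + 0.52301 = 1.5080 bits

H(Y|X) = Σ_x P(x)·H(Y|X=x):
  X=0: P(X=0) = 7/37, P(Y|X=0) = (5/7, 2/7) → H(Y|X=0) = 0.86312
  X=1: P(X=1) = 14/37, P(Y|X=1) = (2/7, 5/7) → H(Y|X=1) = 0.86312
  X=2: P(X=2) = 16/37, P(Y|X=2) = (3/8, 5/8) → H(Y|X=2) = 0.95443
H(Y|X) = (7/37)·0.86312 + (14/37)·0.86312 + (16/37)·0.95443 = 0.9026 bits

H(X,Y) = -Σ_{x,y} P(x,y) log₂ P(x,y). Per-cell terms -P(x,y)·log₂P(x,y):
  X=0: 0.39021, 0.22754
  X=1: 0.34697, 0.51014
  X=2: 0.42559, 0.51014
Sum of the 6 terms: H(X,Y) = 2.4106 bits

Chain rule check:
  H(X) + H(Y|X) = 1.5080 + 0.9026 = 2.4106 bits
  H(X,Y) = 2.4106 bits
✓ Chain rule verified.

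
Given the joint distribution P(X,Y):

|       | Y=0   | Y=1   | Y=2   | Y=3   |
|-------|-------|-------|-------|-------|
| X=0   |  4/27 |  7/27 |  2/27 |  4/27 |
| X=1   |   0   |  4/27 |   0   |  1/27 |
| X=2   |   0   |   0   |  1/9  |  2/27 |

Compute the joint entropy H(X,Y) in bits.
2.8139 bits

H(X,Y) = -Σ_{x,y} P(x,y) log₂ P(x,y). Per-cell terms -P(x,y)·log₂P(x,y):
  X=0: 0.40813, 0.50492, 0.27814, 0.40813
  X=1: 0.00000, 0.40813, 0.00000, 0.17611
  X=2: 0.00000, 0.00000, 0.35221, 0.27814
  (cells with P = 0 contribute 0)
Sum of the 12 terms: H(X,Y) = 2.8139 bits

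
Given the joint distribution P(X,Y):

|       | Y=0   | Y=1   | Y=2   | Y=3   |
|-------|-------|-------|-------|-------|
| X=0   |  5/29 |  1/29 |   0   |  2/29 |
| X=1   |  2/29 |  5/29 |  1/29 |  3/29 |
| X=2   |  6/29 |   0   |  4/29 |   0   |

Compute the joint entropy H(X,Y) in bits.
2.9447 bits

H(X,Y) = -Σ_{x,y} P(x,y) log₂ P(x,y). Per-cell terms -P(x,y)·log₂P(x,y):
  X=0: 0.437251, 0.167517, 0.000000, 0.266068
  X=1: 0.266068, 0.437251, 0.167517, 0.338588
  X=2: 0.470280, 0.000000, 0.394204, 0.000000
  (cells with P = 0 contribute 0)
Sum of the 12 terms: H(X,Y) = 2.9447 bits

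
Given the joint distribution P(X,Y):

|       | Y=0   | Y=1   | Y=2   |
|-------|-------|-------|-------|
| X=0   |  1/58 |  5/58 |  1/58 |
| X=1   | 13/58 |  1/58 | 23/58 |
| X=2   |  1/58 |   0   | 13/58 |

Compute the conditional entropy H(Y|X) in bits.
0.9283 bits

H(Y|X) = H(X,Y) - H(X)

H(X,Y) = -Σ_{x,y} P(x,y) log₂ P(x,y). Per-cell terms -P(x,y)·log₂P(x,y):
  X=0: 0.1010, 0.3048, 0.1010
  X=1: 0.4836, 0.1010, 0.5292
  X=2: 0.1010, 0.0000, 0.4836
  (cells with P = 0 contribute 0)
Sum of the 9 terms: H(X,Y) = 2.2052 bits

Marginal of X (row sums):
  P(X=0) = 1/58 + 5/58 + 1/58 = 7/58
  P(X=1) = 13/58 + 1/58 + 23/58 = 37/58
  P(X=2) = 1/58 + 0 + 13/58 = 7/29
H(X) = -[(7/58)·log₂(7/58) + (37/58)·log₂(37/58) + (7/29)·log₂(7/29)]
  = 0.3682 + 0.4137 + 0.4950 = 1.2769 bits

H(Y|X) = H(X,Y) - H(X) = 2.2052 - 1.2769 = 0.9283 bits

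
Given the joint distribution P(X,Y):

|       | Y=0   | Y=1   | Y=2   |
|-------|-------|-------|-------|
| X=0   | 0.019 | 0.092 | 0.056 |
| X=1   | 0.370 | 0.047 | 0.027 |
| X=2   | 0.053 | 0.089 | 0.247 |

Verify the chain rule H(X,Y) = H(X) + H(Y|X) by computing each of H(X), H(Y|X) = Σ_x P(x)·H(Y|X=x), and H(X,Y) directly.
H(X) = 1.4812 bits, H(Y|X) = 1.0893 bits, H(X,Y) = 2.5705 bits

Marginal of X (row sums):
  P(X=0) = 0.019 + 0.092 + 0.056 = 0.167
  P(X=1) = 0.370 + 0.047 + 0.027 = 0.444
  P(X=2) = 0.053 + 0.089 + 0.247 = 0.389
H(X) = -[0.167·log₂(0.167) + 0.444·log₂(0.444) + 0.389·log₂(0.389)]
  = 0.43121 + 0.52009 + 0.52988 = 1.4812 bits

H(Y|X) = Σ_x P(x)·H(Y|X=x):
  X=0: P(X=0) = 0.167, P(Y|X=0) = (19/167, 92/167, 56/167) → H(Y|X=0) = 1.35921
  X=1: P(X=1) = 0.444, P(Y|X=1) = (5/6, 47/444, 9/148) → H(Y|X=1) = 0.80780
  X=2: P(X=2) = 0.389, P(Y|X=2) = (53/389, 89/389, 247/389) → H(Y|X=2) = 1.29471
H(Y|X) = 0.167·1.35921 + 0.444·0.80780 + 0.389·1.29471 = 1.0893 bits

H(X,Y) = -Σ_{x,y} P(x,y) log₂ P(x,y). Per-cell terms -P(x,y)·log₂P(x,y):
  X=0: 0.10864, 0.31668, 0.23287
  X=1: 0.53073, 0.20733, 0.14069
  X=2: 0.22461, 0.31061, 0.49830
Sum of the 9 terms: H(X,Y) = 2.5705 bits

Chain rule check:
  H(X) + H(Y|X) = 1.4812 + 1.0893 = 2.5705 bits
  H(X,Y) = 2.5705 bits
✓ Chain rule verified.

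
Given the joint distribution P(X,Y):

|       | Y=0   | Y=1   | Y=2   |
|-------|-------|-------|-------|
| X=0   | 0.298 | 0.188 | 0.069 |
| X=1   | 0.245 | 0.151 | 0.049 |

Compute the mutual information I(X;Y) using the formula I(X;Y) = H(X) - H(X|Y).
0.0004 bits

I(X;Y) = H(X) - H(X|Y)

Marginal of X (row sums):
  P(X=0) = 0.298 + 0.188 + 0.069 = 0.555
  P(X=1) = 0.245 + 0.151 + 0.049 = 0.445
H(X) = -[0.555·log₂(0.555) + 0.445·log₂(0.445)]
  = 0.47144 + 0.51981 = 0.99125 bits

Marginal of Y (column sums):
  P(Y=0) = 0.298 + 0.245 = 0.543
  P(Y=1) = 0.188 + 0.151 = 0.339
  P(Y=2) = 0.069 + 0.049 = 0.118
H(X|Y) = Σ_y P(y)·H(X|Y=y):
  Y=0: P(Y=0) = 0.543, P(X|Y=0) = (298/543, 245/543) → H(X|Y=0) = 0.99312
  Y=1: P(Y=1) = 0.339, P(X|Y=1) = (188/339, 151/339) → H(X|Y=1) = 0.99139
  Y=2: P(Y=2) = 0.118, P(X|Y=2) = (69/118, 49/118) → H(X|Y=2) = 0.97918
H(X|Y) = 0.543·0.99312 + 0.339·0.99139 + 0.118·0.97918 = 0.99089 bits

I(X;Y) = H(X) - H(X|Y) = 0.99125 - 0.99089 = 0.0004 bits

Cross-check via I(X;Y) = H(X) + H(Y) - H(X,Y): computing H(Y) from the column sums and H(X,Y) from the 6 cells in the same way gives H(Y) = 1.37124 bits and H(X,Y) = 2.36212 bits, so
I(X;Y) = 0.99125 + 1.37124 - 2.36212 = 0.0004 bits ✓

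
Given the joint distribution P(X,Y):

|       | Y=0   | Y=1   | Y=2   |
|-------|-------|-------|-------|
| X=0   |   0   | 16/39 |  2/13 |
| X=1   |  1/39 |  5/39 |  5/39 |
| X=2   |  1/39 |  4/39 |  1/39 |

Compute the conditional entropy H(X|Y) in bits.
1.2920 bits

H(X|Y) = H(X,Y) - H(Y)

H(X,Y) = -Σ_{x,y} P(x,y) log₂ P(x,y). Per-cell terms -P(x,y)·log₂P(x,y):
  X=0: 0.00000, 0.52734, 0.41545
  X=1: 0.13552, 0.37993, 0.37993
  X=2: 0.13552, 0.33696, 0.13552
  (cells with P = 0 contribute 0)
Sum of the 9 terms: H(X,Y) = 2.4462 bits

Marginal of Y (column sums):
  P(Y=0) = 0 + 1/39 + 1/39 = 2/39
  P(Y=1) = 16/39 + 5/39 + 4/39 = 25/39
  P(Y=2) = 2/13 + 5/39 + 1/39 = 4/13
H(Y) = -[(2/39)·log₂(2/39) + (25/39)·log₂(25/39) + (4/13)·log₂(4/13)]
  = 0.21976 + 0.41125 + 0.52321 = 1.1542 bits

H(X|Y) = H(X,Y) - H(Y) = 2.4462 - 1.1542 = 1.2920 bits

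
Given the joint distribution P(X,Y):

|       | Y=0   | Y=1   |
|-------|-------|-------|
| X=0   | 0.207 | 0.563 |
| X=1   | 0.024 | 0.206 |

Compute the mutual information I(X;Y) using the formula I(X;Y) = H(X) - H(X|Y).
0.0221 bits

I(X;Y) = H(X) - H(X|Y)

Marginal of X (row sums):
  P(X=0) = 0.207 + 0.563 = 0.770
  P(X=1) = 0.024 + 0.206 = 0.230
H(X) = -[0.770·log₂(0.770) + 0.230·log₂(0.230)]
  = 0.29034 + 0.48767 = 0.77801 bits

Marginal of Y (column sums):
  P(Y=0) = 0.207 + 0.024 = 0.231
  P(Y=1) = 0.563 + 0.206 = 0.769
H(X|Y) = Σ_y P(y)·H(X|Y=y):
  Y=0: P(Y=0) = 0.231, P(X|Y=0) = (69/77, 8/77) → H(X|Y=0) = 0.48123
  Y=1: P(Y=1) = 0.769, P(X|Y=1) = (563/769, 206/769) → H(X|Y=1) = 0.83841
H(X|Y) = 0.231·0.48123 + 0.769·0.83841 = 0.75590 bits

I(X;Y) = H(X) - H(X|Y) = 0.77801 - 0.75590 = 0.0221 bits

Cross-check via I(X;Y) = H(X) + H(Y) - H(X,Y): computing H(Y) from the column sums and H(X,Y) from the 4 cells in the same way gives H(Y) = 0.77975 bits and H(X,Y) = 1.53565 bits, so
I(X;Y) = 0.77801 + 0.77975 - 1.53565 = 0.0221 bits ✓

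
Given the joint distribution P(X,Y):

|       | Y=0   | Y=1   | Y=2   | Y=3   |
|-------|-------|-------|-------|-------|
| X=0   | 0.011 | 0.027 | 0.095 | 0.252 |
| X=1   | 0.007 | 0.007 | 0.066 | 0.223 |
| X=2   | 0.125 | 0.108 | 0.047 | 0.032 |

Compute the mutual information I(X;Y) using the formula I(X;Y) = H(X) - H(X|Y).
0.3798 bits

I(X;Y) = H(X) - H(X|Y)

Marginal of X (row sums):
  P(X=0) = 0.011 + 0.027 + 0.095 + 0.252 = 0.385
  P(X=1) = 0.007 + 0.007 + 0.066 + 0.223 = 0.303
  P(X=2) = 0.125 + 0.108 + 0.047 + 0.032 = 0.312
H(X) = -[0.385·log₂(0.385) + 0.303·log₂(0.303) + 0.312·log₂(0.312)]
  = 0.530172 + 0.521951 + 0.524279 = 1.57640 bits

Marginal of Y (column sums):
  P(Y=0) = 0.011 + 0.007 + 0.125 = 0.143
  P(Y=1) = 0.027 + 0.007 + 0.108 = 0.142
  P(Y=2) = 0.095 + 0.066 + 0.047 = 0.208
  P(Y=3) = 0.252 + 0.223 + 0.032 = 0.507
H(X|Y) = Σ_y P(y)·H(X|Y=y):
  Y=0: P(Y=0) = 0.143, P(X|Y=0) = (1/13, 7/143, 125/143) → H(X|Y=0) = 0.667366
  Y=1: P(Y=1) = 0.142, P(X|Y=1) = (27/142, 7/142, 54/71) → H(X|Y=1) = 0.969738
  Y=2: P(Y=2) = 0.208, P(X|Y=2) = (95/208, 33/104, 47/208) → H(X|Y=2) = 1.526728
  Y=3: P(Y=3) = 0.507, P(X|Y=3) = (84/169, 223/507, 32/507) → H(X|Y=3) = 1.274056
H(X|Y) = 0.143·0.667366 + 0.142·0.969738 + 0.208·1.526728 + 0.507·1.274056 = 1.19664 bits

I(X;Y) = H(X) - H(X|Y) = 1.57640 - 1.19664 = 0.3798 bits

Cross-check via I(X;Y) = H(X) + H(Y) - H(X,Y): computing H(Y) from the column sums and H(X,Y) from the 12 cells in the same way gives H(Y) = 1.76915 bits and H(X,Y) = 2.96579 bits, so
I(X;Y) = 1.57640 + 1.76915 - 2.96579 = 0.3798 bits ✓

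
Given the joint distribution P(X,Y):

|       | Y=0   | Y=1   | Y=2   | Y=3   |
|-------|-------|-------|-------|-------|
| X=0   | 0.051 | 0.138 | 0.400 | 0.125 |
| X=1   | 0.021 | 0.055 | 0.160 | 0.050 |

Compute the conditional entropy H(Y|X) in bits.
1.6398 bits

H(Y|X) = H(X,Y) - H(X)

H(X,Y) = -Σ_{x,y} P(x,y) log₂ P(x,y). Per-cell terms -P(x,y)·log₂P(x,y):
  X=0: 0.2190, 0.3943, 0.5288, 0.3750
  X=1: 0.1170, 0.2301, 0.4230, 0.2161
Sum of the 8 terms: H(X,Y) = 2.5033 bits

Marginal of X (row sums):
  P(X=0) = 0.051 + 0.138 + 0.400 + 0.125 = 0.714
  P(X=1) = 0.021 + 0.055 + 0.160 + 0.050 = 0.286
H(X) = -[0.714·log₂(0.714) + 0.286·log₂(0.286)]
  = 0.3470 + 0.5165 = 0.8635 bits

H(Y|X) = H(X,Y) - H(X) = 2.5033 - 0.8635 = 1.6398 bits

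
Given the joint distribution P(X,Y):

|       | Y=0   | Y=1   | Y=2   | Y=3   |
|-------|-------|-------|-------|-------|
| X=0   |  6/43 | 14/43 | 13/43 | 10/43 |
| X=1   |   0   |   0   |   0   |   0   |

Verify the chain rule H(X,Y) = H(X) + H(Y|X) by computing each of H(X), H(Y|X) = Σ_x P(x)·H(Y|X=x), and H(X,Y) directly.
H(X) = 0.0000 bits, H(Y|X) = 1.9347 bits, H(X,Y) = 1.9347 bits

Marginal of X (row sums):
  P(X=0) = 6/43 + 14/43 + 13/43 + 10/43 = 1
  P(X=1) = 0 + 0 + 0 + 0 = 0
H(X) = -[1·log₂(1)]   (outcomes with P = 0 contribute 0)
  = 0.0000 bits

H(Y|X) = Σ_x P(x)·H(Y|X=x):
  X=0: P(X=0) = 1, P(Y|X=0) = (6/43, 14/43, 13/43, 10/43) → H(Y|X=0) = 1.93469
  X=1: P(X=1) = 0 → contributes 0
H(Y|X) = 1·1.93469 = 1.9347 bits

H(X,Y) = -Σ_{x,y} P(x,y) log₂ P(x,y). Per-cell terms -P(x,y)·log₂P(x,y):
  X=0: 0.39646, 0.52709, 0.52176, 0.48938
  X=1: 0.00000, 0.00000, 0.00000, 0.00000
  (cells with P = 0 contribute 0)
Sum of the 8 terms: H(X,Y) = 1.9347 bits

Chain rule check:
  H(X) + H(Y|X) = 0.0000 + 1.9347 = 1.9347 bits
  H(X,Y) = 1.9347 bits
✓ Chain rule verified.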